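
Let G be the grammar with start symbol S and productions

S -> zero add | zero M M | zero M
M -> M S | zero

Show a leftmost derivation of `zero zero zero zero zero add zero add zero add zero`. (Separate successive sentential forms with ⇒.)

S ⇒ zero M ⇒ zero M S ⇒ zero zero S ⇒ zero zero zero M M ⇒ zero zero zero M S M ⇒ zero zero zero M S S M ⇒ zero zero zero M S S S M ⇒ zero zero zero zero S S S M ⇒ zero zero zero zero zero add S S M ⇒ zero zero zero zero zero add zero add S M ⇒ zero zero zero zero zero add zero add zero add M ⇒ zero zero zero zero zero add zero add zero add zero

S ⇒ zero M   [S -> zero M]
zero M ⇒ zero M S   [M -> M S]
zero M S ⇒ zero zero S   [M -> zero]
zero zero S ⇒ zero zero zero M M   [S -> zero M M]
zero zero zero M M ⇒ zero zero zero M S M   [M -> M S]
zero zero zero M S M ⇒ zero zero zero M S S M   [M -> M S]
zero zero zero M S S M ⇒ zero zero zero M S S S M   [M -> M S]
zero zero zero M S S S M ⇒ zero zero zero zero S S S M   [M -> zero]
zero zero zero zero S S S M ⇒ zero zero zero zero zero add S S M   [S -> zero add]
zero zero zero zero zero add S S M ⇒ zero zero zero zero zero add zero add S M   [S -> zero add]
zero zero zero zero zero add zero add S M ⇒ zero zero zero zero zero add zero add zero add M   [S -> zero add]
zero zero zero zero zero add zero add zero add M ⇒ zero zero zero zero zero add zero add zero add zero   [M -> zero]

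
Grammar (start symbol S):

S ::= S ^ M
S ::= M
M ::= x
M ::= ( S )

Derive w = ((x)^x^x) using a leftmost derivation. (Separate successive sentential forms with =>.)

S => M => (S) => (S^M) => (S^M^M) => (M^M^M) => ((S)^M^M) => ((M)^M^M) => ((x)^M^M) => ((x)^x^M) => ((x)^x^x)

S => M   [S ::= M]
M => (S)   [M ::= ( S )]
(S) => (S^M)   [S ::= S ^ M]
(S^M) => (S^M^M)   [S ::= S ^ M]
(S^M^M) => (M^M^M)   [S ::= M]
(M^M^M) => ((S)^M^M)   [M ::= ( S )]
((S)^M^M) => ((M)^M^M)   [S ::= M]
((M)^M^M) => ((x)^M^M)   [M ::= x]
((x)^M^M) => ((x)^x^M)   [M ::= x]
((x)^x^M) => ((x)^x^x)   [M ::= x]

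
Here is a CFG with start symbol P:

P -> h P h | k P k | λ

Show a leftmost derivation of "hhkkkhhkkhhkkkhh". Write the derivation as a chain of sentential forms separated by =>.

P => hPh => hhPhh => hhkPkhh => hhkkPkkhh => hhkkkPkkkhh => hhkkkhPhkkkhh => hhkkkhhPhhkkkhh => hhkkkhhkPkhhkkkhh => hhkkkhhkkhhkkkhh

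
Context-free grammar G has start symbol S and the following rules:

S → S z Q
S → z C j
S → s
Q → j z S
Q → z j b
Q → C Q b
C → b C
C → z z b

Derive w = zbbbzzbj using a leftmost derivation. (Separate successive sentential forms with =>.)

S=>zCj=>zbCj=>zbbCj=>zbbbCj=>zbbbzzbj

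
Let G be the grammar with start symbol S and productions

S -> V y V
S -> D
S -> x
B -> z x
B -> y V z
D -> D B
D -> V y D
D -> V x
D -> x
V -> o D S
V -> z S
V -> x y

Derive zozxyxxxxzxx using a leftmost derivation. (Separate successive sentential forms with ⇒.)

S ⇒ D ⇒ Vx ⇒ zSx ⇒ zDx ⇒ zDBx ⇒ zVxBx ⇒ zoDSxBx ⇒ zoVxSxBx ⇒ zozSxSxBx ⇒ zozDxSxBx ⇒ zozVxxSxBx ⇒ zozxyxxSxBx ⇒ zozxyxxxxBx ⇒ zozxyxxxxzxx

S ⇒ D   [S -> D]
D ⇒ Vx   [D -> V x]
Vx ⇒ zSx   [V -> z S]
zSx ⇒ zDx   [S -> D]
zDx ⇒ zDBx   [D -> D B]
zDBx ⇒ zVxBx   [D -> V x]
zVxBx ⇒ zoDSxBx   [V -> o D S]
zoDSxBx ⇒ zoVxSxBx   [D -> V x]
zoVxSxBx ⇒ zozSxSxBx   [V -> z S]
zozSxSxBx ⇒ zozDxSxBx   [S -> D]
zozDxSxBx ⇒ zozVxxSxBx   [D -> V x]
zozVxxSxBx ⇒ zozxyxxSxBx   [V -> x y]
zozxyxxSxBx ⇒ zozxyxxxxBx   [S -> x]
zozxyxxxxBx ⇒ zozxyxxxxzxx   [B -> z x]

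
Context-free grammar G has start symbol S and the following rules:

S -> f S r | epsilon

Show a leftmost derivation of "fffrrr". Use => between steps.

S => fSr => ffSrr => fffSrrr => fffrrr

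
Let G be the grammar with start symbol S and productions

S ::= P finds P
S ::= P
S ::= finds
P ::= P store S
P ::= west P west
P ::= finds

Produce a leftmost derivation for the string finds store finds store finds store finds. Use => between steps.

S => P   [S ::= P]
P => P store S   [P ::= P store S]
P store S => finds store S   [P ::= finds]
finds store S => finds store P   [S ::= P]
finds store P => finds store P store S   [P ::= P store S]
finds store P store S => finds store P store S store S   [P ::= P store S]
finds store P store S store S => finds store finds store S store S   [P ::= finds]
finds store finds store S store S => finds store finds store P store S   [S ::= P]
finds store finds store P store S => finds store finds store finds store S   [P ::= finds]
finds store finds store finds store S => finds store finds store finds store finds   [S ::= finds]

S => P => P store S => finds store S => finds store P => finds store P store S => finds store P store S store S => finds store finds store S store S => finds store finds store P store S => finds store finds store finds store S => finds store finds store finds store finds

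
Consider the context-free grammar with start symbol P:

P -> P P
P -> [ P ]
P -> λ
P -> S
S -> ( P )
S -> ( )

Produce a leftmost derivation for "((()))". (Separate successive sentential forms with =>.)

P=>S=>(P)=>(S)=>((P))=>((S))=>(((P)))=>((()))

P => S   [P -> S]
S => (P)   [S -> ( P )]
(P) => (S)   [P -> S]
(S) => ((P))   [S -> ( P )]
((P)) => ((S))   [P -> S]
((S)) => (((P)))   [S -> ( P )]
(((P))) => ((()))   [P -> λ]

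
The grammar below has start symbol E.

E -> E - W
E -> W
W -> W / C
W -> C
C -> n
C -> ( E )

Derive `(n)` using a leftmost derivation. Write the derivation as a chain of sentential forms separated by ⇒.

E ⇒ W ⇒ C ⇒ (E) ⇒ (W) ⇒ (C) ⇒ (n)

E ⇒ W   [E -> W]
W ⇒ C   [W -> C]
C ⇒ (E)   [C -> ( E )]
(E) ⇒ (W)   [E -> W]
(W) ⇒ (C)   [W -> C]
(C) ⇒ (n)   [C -> n]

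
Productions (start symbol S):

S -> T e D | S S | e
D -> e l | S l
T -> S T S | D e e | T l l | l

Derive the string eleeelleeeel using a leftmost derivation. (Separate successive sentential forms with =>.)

S => TeD   [S -> T e D]
TeD => DeeeD   [T -> D e e]
DeeeD => SleeeD   [D -> S l]
SleeeD => TeDleeeD   [S -> T e D]
TeDleeeD => STSeDleeeD   [T -> S T S]
STSeDleeeD => eTSeDleeeD   [S -> e]
eTSeDleeeD => elSeDleeeD   [T -> l]
elSeDleeeD => eleeDleeeD   [S -> e]
eleeDleeeD => eleeelleeeD   [D -> e l]
eleeelleeeD => eleeelleeeel   [D -> e l]

S => TeD => DeeeD => SleeeD => TeDleeeD => STSeDleeeD => eTSeDleeeD => elSeDleeeD => eleeDleeeD => eleeelleeeD => eleeelleeeel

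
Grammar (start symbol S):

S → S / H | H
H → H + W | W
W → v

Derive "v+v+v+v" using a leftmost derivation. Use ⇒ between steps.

S ⇒ H   [S → H]
H ⇒ H+W   [H → H + W]
H+W ⇒ H+W+W   [H → H + W]
H+W+W ⇒ H+W+W+W   [H → H + W]
H+W+W+W ⇒ W+W+W+W   [H → W]
W+W+W+W ⇒ v+W+W+W   [W → v]
v+W+W+W ⇒ v+v+W+W   [W → v]
v+v+W+W ⇒ v+v+v+W   [W → v]
v+v+v+W ⇒ v+v+v+v   [W → v]

S⇒H⇒H+W⇒H+W+W⇒H+W+W+W⇒W+W+W+W⇒v+W+W+W⇒v+v+W+W⇒v+v+v+W⇒v+v+v+v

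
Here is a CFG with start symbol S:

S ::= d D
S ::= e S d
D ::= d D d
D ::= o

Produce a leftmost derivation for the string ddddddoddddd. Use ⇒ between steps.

S ⇒ dD ⇒ ddDd ⇒ dddDdd ⇒ ddddDddd ⇒ dddddDdddd ⇒ ddddddDddddd ⇒ ddddddoddddd

S ⇒ dD   [S ::= d D]
dD ⇒ ddDd   [D ::= d D d]
ddDd ⇒ dddDdd   [D ::= d D d]
dddDdd ⇒ ddddDddd   [D ::= d D d]
ddddDddd ⇒ dddddDdddd   [D ::= d D d]
dddddDdddd ⇒ ddddddDddddd   [D ::= d D d]
ddddddDddddd ⇒ ddddddoddddd   [D ::= o]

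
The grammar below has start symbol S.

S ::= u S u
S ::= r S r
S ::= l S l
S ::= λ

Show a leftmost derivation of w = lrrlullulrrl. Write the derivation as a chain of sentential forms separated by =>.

S => lSl => lrSrl => lrrSrrl => lrrlSlrrl => lrrluSulrrl => lrrlulSlulrrl => lrrlullulrrl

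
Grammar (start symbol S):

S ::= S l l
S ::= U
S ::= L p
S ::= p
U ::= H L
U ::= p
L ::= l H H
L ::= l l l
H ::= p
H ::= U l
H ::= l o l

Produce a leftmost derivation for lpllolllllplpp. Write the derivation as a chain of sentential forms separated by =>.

S => Lp => lHHp => lUlHp => lHLlHp => lpLlHp => lplHHlHp => lplUlHlHp => lplHLlHlHp => lpllolLlHlHp => lpllolllllHlHp => lpllolllllplHp => lpllolllllplpp

S => Lp   [S ::= L p]
Lp => lHHp   [L ::= l H H]
lHHp => lUlHp   [H ::= U l]
lUlHp => lHLlHp   [U ::= H L]
lHLlHp => lpLlHp   [H ::= p]
lpLlHp => lplHHlHp   [L ::= l H H]
lplHHlHp => lplUlHlHp   [H ::= U l]
lplUlHlHp => lplHLlHlHp   [U ::= H L]
lplHLlHlHp => lpllolLlHlHp   [H ::= l o l]
lpllolLlHlHp => lpllolllllHlHp   [L ::= l l l]
lpllolllllHlHp => lpllolllllplHp   [H ::= p]
lpllolllllplHp => lpllolllllplpp   [H ::= p]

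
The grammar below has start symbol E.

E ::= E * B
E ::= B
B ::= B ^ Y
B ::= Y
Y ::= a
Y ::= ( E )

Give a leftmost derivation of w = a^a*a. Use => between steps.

E => E*B => B*B => B^Y*B => Y^Y*B => a^Y*B => a^a*B => a^a*Y => a^a*a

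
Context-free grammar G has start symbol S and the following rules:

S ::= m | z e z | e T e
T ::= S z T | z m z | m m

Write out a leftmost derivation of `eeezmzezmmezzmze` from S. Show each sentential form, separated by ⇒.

S ⇒ eTe   [S ::= e T e]
eTe ⇒ eSzTe   [T ::= S z T]
eSzTe ⇒ eeTezTe   [S ::= e T e]
eeTezTe ⇒ eeSzTezTe   [T ::= S z T]
eeSzTezTe ⇒ eeeTezTezTe   [S ::= e T e]
eeeTezTezTe ⇒ eeezmzezTezTe   [T ::= z m z]
eeezmzezTezTe ⇒ eeezmzezmmezTe   [T ::= m m]
eeezmzezmmezTe ⇒ eeezmzezmmezzmze   [T ::= z m z]

S ⇒ eTe ⇒ eSzTe ⇒ eeTezTe ⇒ eeSzTezTe ⇒ eeeTezTezTe ⇒ eeezmzezTezTe ⇒ eeezmzezmmezTe ⇒ eeezmzezmmezzmze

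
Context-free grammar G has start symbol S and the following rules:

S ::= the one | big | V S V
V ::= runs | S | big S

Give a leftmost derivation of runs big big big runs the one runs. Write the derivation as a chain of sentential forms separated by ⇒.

S ⇒ V S V   [S ::= V S V]
V S V ⇒ S S V   [V ::= S]
S S V ⇒ V S V S V   [S ::= V S V]
V S V S V ⇒ runs S V S V   [V ::= runs]
runs S V S V ⇒ runs big V S V   [S ::= big]
runs big V S V ⇒ runs big S S V   [V ::= S]
runs big S S V ⇒ runs big V S V S V   [S ::= V S V]
runs big V S V S V ⇒ runs big S S V S V   [V ::= S]
runs big S S V S V ⇒ runs big big S V S V   [S ::= big]
runs big big S V S V ⇒ runs big big big V S V   [S ::= big]
runs big big big V S V ⇒ runs big big big runs S V   [V ::= runs]
runs big big big runs S V ⇒ runs big big big runs the one V   [S ::= the one]
runs big big big runs the one V ⇒ runs big big big runs the one runs   [V ::= runs]

S ⇒ V S V ⇒ S S V ⇒ V S V S V ⇒ runs S V S V ⇒ runs big V S V ⇒ runs big S S V ⇒ runs big V S V S V ⇒ runs big S S V S V ⇒ runs big big S V S V ⇒ runs big big big V S V ⇒ runs big big big runs S V ⇒ runs big big big runs the one V ⇒ runs big big big runs the one runs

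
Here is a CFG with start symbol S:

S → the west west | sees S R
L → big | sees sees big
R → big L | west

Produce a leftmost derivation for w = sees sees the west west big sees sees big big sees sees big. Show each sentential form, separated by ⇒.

S ⇒ sees S R ⇒ sees sees S R R ⇒ sees sees the west west R R ⇒ sees sees the west west big L R ⇒ sees sees the west west big sees sees big R ⇒ sees sees the west west big sees sees big big L ⇒ sees sees the west west big sees sees big big sees sees big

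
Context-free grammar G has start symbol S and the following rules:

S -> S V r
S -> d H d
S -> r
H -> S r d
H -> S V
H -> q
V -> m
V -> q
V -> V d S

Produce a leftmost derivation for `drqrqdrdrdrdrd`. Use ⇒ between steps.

S ⇒ dHd ⇒ dSVd ⇒ dSVrVd ⇒ drVrVd ⇒ drqrVd ⇒ drqrVdSd ⇒ drqrVdSdSd ⇒ drqrVdSdSdSd ⇒ drqrVdSdSdSdSd ⇒ drqrqdSdSdSdSd ⇒ drqrqdrdSdSdSd ⇒ drqrqdrdrdSdSd ⇒ drqrqdrdrdrdSd ⇒ drqrqdrdrdrdrd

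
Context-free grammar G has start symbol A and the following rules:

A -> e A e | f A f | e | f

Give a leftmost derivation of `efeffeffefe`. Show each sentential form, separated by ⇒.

A ⇒ eAe   [A -> e A e]
eAe ⇒ efAfe   [A -> f A f]
efAfe ⇒ efeAefe   [A -> e A e]
efeAefe ⇒ efefAfefe   [A -> f A f]
efefAfefe ⇒ efeffAffefe   [A -> f A f]
efeffAffefe ⇒ efeffeffefe   [A -> e]

A ⇒ eAe ⇒ efAfe ⇒ efeAefe ⇒ efefAfefe ⇒ efeffAffefe ⇒ efeffeffefe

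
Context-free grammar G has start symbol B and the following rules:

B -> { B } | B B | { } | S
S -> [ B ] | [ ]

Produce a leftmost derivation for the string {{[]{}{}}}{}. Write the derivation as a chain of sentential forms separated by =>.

B=>BB=>{B}B=>{{B}}B=>{{BB}}B=>{{BBB}}B=>{{SBB}}B=>{{[]BB}}B=>{{[]{}B}}B=>{{[]{}{}}}B=>{{[]{}{}}}{}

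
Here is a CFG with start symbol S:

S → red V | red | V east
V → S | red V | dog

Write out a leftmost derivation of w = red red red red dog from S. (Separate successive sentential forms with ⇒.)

S ⇒ red V   [S → red V]
red V ⇒ red S   [V → S]
red S ⇒ red red V   [S → red V]
red red V ⇒ red red S   [V → S]
red red S ⇒ red red red V   [S → red V]
red red red V ⇒ red red red S   [V → S]
red red red S ⇒ red red red red V   [S → red V]
red red red red V ⇒ red red red red dog   [V → dog]

S ⇒ red V ⇒ red S ⇒ red red V ⇒ red red S ⇒ red red red V ⇒ red red red S ⇒ red red red red V ⇒ red red red red dog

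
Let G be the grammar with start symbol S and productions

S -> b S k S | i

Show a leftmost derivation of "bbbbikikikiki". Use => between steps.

S=>bSkS=>bbSkSkS=>bbbSkSkSkS=>bbbbSkSkSkSkS=>bbbbikSkSkSkS=>bbbbikikSkSkS=>bbbbikikikSkS=>bbbbikikikikS=>bbbbikikikiki

S => bSkS   [S -> b S k S]
bSkS => bbSkSkS   [S -> b S k S]
bbSkSkS => bbbSkSkSkS   [S -> b S k S]
bbbSkSkSkS => bbbbSkSkSkSkS   [S -> b S k S]
bbbbSkSkSkSkS => bbbbikSkSkSkS   [S -> i]
bbbbikSkSkSkS => bbbbikikSkSkS   [S -> i]
bbbbikikSkSkS => bbbbikikikSkS   [S -> i]
bbbbikikikSkS => bbbbikikikikS   [S -> i]
bbbbikikikikS => bbbbikikikiki   [S -> i]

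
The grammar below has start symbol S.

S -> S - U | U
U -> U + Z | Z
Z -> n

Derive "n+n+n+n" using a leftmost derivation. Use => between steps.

S => U => U+Z => U+Z+Z => U+Z+Z+Z => Z+Z+Z+Z => n+Z+Z+Z => n+n+Z+Z => n+n+n+Z => n+n+n+n

S => U   [S -> U]
U => U+Z   [U -> U + Z]
U+Z => U+Z+Z   [U -> U + Z]
U+Z+Z => U+Z+Z+Z   [U -> U + Z]
U+Z+Z+Z => Z+Z+Z+Z   [U -> Z]
Z+Z+Z+Z => n+Z+Z+Z   [Z -> n]
n+Z+Z+Z => n+n+Z+Z   [Z -> n]
n+n+Z+Z => n+n+n+Z   [Z -> n]
n+n+n+Z => n+n+n+n   [Z -> n]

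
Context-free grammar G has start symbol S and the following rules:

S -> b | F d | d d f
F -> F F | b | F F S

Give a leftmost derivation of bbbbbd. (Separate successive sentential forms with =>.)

S => Fd => FFd => FFFd => FFFFd => bFFFd => bbFFd => bbbFd => bbbFFd => bbbbFd => bbbbbd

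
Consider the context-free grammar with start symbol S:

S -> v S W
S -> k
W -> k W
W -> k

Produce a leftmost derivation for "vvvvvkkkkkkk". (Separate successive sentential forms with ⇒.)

S ⇒ vSW   [S -> v S W]
vSW ⇒ vvSWW   [S -> v S W]
vvSWW ⇒ vvvSWWW   [S -> v S W]
vvvSWWW ⇒ vvvvSWWWW   [S -> v S W]
vvvvSWWWW ⇒ vvvvvSWWWWW   [S -> v S W]
vvvvvSWWWWW ⇒ vvvvvkWWWWW   [S -> k]
vvvvvkWWWWW ⇒ vvvvvkkWWWWW   [W -> k W]
vvvvvkkWWWWW ⇒ vvvvvkkkWWWW   [W -> k]
vvvvvkkkWWWW ⇒ vvvvvkkkkWWW   [W -> k]
vvvvvkkkkWWW ⇒ vvvvvkkkkkWW   [W -> k]
vvvvvkkkkkWW ⇒ vvvvvkkkkkkW   [W -> k]
vvvvvkkkkkkW ⇒ vvvvvkkkkkkk   [W -> k]

S ⇒ vSW ⇒ vvSWW ⇒ vvvSWWW ⇒ vvvvSWWWW ⇒ vvvvvSWWWWW ⇒ vvvvvkWWWWW ⇒ vvvvvkkWWWWW ⇒ vvvvvkkkWWWW ⇒ vvvvvkkkkWWW ⇒ vvvvvkkkkkWW ⇒ vvvvvkkkkkkW ⇒ vvvvvkkkkkkk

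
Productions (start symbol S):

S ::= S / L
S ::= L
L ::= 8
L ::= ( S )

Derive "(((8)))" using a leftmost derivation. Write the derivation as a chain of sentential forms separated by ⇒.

S ⇒ L ⇒ (S) ⇒ (L) ⇒ ((S)) ⇒ ((L)) ⇒ (((S))) ⇒ (((L))) ⇒ (((8)))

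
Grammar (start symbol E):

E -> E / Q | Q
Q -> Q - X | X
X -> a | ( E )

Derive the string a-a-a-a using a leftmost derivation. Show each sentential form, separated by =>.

E=>Q=>Q-X=>Q-X-X=>Q-X-X-X=>X-X-X-X=>a-X-X-X=>a-a-X-X=>a-a-a-X=>a-a-a-a

E => Q   [E -> Q]
Q => Q-X   [Q -> Q - X]
Q-X => Q-X-X   [Q -> Q - X]
Q-X-X => Q-X-X-X   [Q -> Q - X]
Q-X-X-X => X-X-X-X   [Q -> X]
X-X-X-X => a-X-X-X   [X -> a]
a-X-X-X => a-a-X-X   [X -> a]
a-a-X-X => a-a-a-X   [X -> a]
a-a-a-X => a-a-a-a   [X -> a]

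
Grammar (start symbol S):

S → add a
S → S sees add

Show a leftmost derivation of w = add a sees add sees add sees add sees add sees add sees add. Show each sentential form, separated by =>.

S => S sees add   [S → S sees add]
S sees add => S sees add sees add   [S → S sees add]
S sees add sees add => S sees add sees add sees add   [S → S sees add]
S sees add sees add sees add => S sees add sees add sees add sees add   [S → S sees add]
S sees add sees add sees add sees add => S sees add sees add sees add sees add sees add   [S → S sees add]
S sees add sees add sees add sees add sees add => S sees add sees add sees add sees add sees add sees add   [S → S sees add]
S sees add sees add sees add sees add sees add sees add => add a sees add sees add sees add sees add sees add sees add   [S → add a]

S => S sees add => S sees add sees add => S sees add sees add sees add => S sees add sees add sees add sees add => S sees add sees add sees add sees add sees add => S sees add sees add sees add sees add sees add sees add => add a sees add sees add sees add sees add sees add sees add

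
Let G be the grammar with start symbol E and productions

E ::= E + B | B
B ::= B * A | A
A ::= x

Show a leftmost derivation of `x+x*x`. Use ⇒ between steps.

E ⇒ E+B ⇒ B+B ⇒ A+B ⇒ x+B ⇒ x+B*A ⇒ x+A*A ⇒ x+x*A ⇒ x+x*x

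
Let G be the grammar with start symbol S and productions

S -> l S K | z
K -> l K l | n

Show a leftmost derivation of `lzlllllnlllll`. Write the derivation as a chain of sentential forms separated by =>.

S=>lSK=>lzK=>lzlKl=>lzllKll=>lzlllKlll=>lzllllKllll=>lzlllllKlllll=>lzlllllnlllll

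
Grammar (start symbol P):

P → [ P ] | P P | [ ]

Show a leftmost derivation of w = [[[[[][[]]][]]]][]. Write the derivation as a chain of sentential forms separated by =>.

P => PP   [P → P P]
PP => [P]P   [P → [ P ]]
[P]P => [[P]]P   [P → [ P ]]
[[P]]P => [[[P]]]P   [P → [ P ]]
[[[P]]]P => [[[PP]]]P   [P → P P]
[[[PP]]]P => [[[[P]P]]]P   [P → [ P ]]
[[[[P]P]]]P => [[[[PP]P]]]P   [P → P P]
[[[[PP]P]]]P => [[[[[]P]P]]]P   [P → [ ]]
[[[[[]P]P]]]P => [[[[[][P]]P]]]P   [P → [ P ]]
[[[[[][P]]P]]]P => [[[[[][[]]]P]]]P   [P → [ ]]
[[[[[][[]]]P]]]P => [[[[[][[]]][]]]]P   [P → [ ]]
[[[[[][[]]][]]]]P => [[[[[][[]]][]]]][]   [P → [ ]]

P=>PP=>[P]P=>[[P]]P=>[[[P]]]P=>[[[PP]]]P=>[[[[P]P]]]P=>[[[[PP]P]]]P=>[[[[[]P]P]]]P=>[[[[[][P]]P]]]P=>[[[[[][[]]]P]]]P=>[[[[[][[]]][]]]]P=>[[[[[][[]]][]]]][]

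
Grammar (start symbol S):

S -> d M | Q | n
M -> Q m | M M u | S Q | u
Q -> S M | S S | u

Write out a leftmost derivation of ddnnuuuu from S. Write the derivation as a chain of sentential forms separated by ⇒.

S⇒dM⇒dMMu⇒dSQMu⇒ddMQMu⇒ddSQQMu⇒ddQQQMu⇒ddSSQQMu⇒ddnSQQMu⇒ddnnQQMu⇒ddnnuQMu⇒ddnnuuMu⇒ddnnuuuu

S ⇒ dM   [S -> d M]
dM ⇒ dMMu   [M -> M M u]
dMMu ⇒ dSQMu   [M -> S Q]
dSQMu ⇒ ddMQMu   [S -> d M]
ddMQMu ⇒ ddSQQMu   [M -> S Q]
ddSQQMu ⇒ ddQQQMu   [S -> Q]
ddQQQMu ⇒ ddSSQQMu   [Q -> S S]
ddSSQQMu ⇒ ddnSQQMu   [S -> n]
ddnSQQMu ⇒ ddnnQQMu   [S -> n]
ddnnQQMu ⇒ ddnnuQMu   [Q -> u]
ddnnuQMu ⇒ ddnnuuMu   [Q -> u]
ddnnuuMu ⇒ ddnnuuuu   [M -> u]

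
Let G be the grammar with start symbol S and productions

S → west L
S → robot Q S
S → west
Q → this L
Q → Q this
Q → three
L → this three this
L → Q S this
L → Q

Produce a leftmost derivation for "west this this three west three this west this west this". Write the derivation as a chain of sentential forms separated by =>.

S => west L => west Q S this => west this L S this => west this Q S this S this => west this this L S this S this => west this this Q S this S this S this => west this this three S this S this S this => west this this three west L this S this S this => west this this three west Q this S this S this => west this this three west three this S this S this => west this this three west three this west this S this => west this this three west three this west this west this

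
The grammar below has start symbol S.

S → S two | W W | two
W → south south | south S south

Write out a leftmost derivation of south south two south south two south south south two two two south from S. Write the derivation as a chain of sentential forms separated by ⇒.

S ⇒ W W ⇒ south S south W ⇒ south W W south W ⇒ south south S south W south W ⇒ south south two south W south W ⇒ south south two south south S south south W ⇒ south south two south south two south south W ⇒ south south two south south two south south south S south ⇒ south south two south south two south south south S two south ⇒ south south two south south two south south south S two two south ⇒ south south two south south two south south south two two two south

S ⇒ W W   [S → W W]
W W ⇒ south S south W   [W → south S south]
south S south W ⇒ south W W south W   [S → W W]
south W W south W ⇒ south south S south W south W   [W → south S south]
south south S south W south W ⇒ south south two south W south W   [S → two]
south south two south W south W ⇒ south south two south south S south south W   [W → south S south]
south south two south south S south south W ⇒ south south two south south two south south W   [S → two]
south south two south south two south south W ⇒ south south two south south two south south south S south   [W → south S south]
south south two south south two south south south S south ⇒ south south two south south two south south south S two south   [S → S two]
south south two south south two south south south S two south ⇒ south south two south south two south south south S two two south   [S → S two]
south south two south south two south south south S two two south ⇒ south south two south south two south south south two two two south   [S → two]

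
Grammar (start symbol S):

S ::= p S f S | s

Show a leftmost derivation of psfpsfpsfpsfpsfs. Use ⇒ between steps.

S ⇒ pSfS   [S ::= p S f S]
pSfS ⇒ psfS   [S ::= s]
psfS ⇒ psfpSfS   [S ::= p S f S]
psfpSfS ⇒ psfpsfS   [S ::= s]
psfpsfS ⇒ psfpsfpSfS   [S ::= p S f S]
psfpsfpSfS ⇒ psfpsfpsfS   [S ::= s]
psfpsfpsfS ⇒ psfpsfpsfpSfS   [S ::= p S f S]
psfpsfpsfpSfS ⇒ psfpsfpsfpsfS   [S ::= s]
psfpsfpsfpsfS ⇒ psfpsfpsfpsfpSfS   [S ::= p S f S]
psfpsfpsfpsfpSfS ⇒ psfpsfpsfpsfpsfS   [S ::= s]
psfpsfpsfpsfpsfS ⇒ psfpsfpsfpsfpsfs   [S ::= s]

S ⇒ pSfS ⇒ psfS ⇒ psfpSfS ⇒ psfpsfS ⇒ psfpsfpSfS ⇒ psfpsfpsfS ⇒ psfpsfpsfpSfS ⇒ psfpsfpsfpsfS ⇒ psfpsfpsfpsfpSfS ⇒ psfpsfpsfpsfpsfS ⇒ psfpsfpsfpsfpsfs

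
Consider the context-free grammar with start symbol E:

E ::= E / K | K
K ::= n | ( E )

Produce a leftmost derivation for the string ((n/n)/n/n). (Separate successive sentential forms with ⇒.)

E ⇒ K ⇒ (E) ⇒ (E/K) ⇒ (E/K/K) ⇒ (K/K/K) ⇒ ((E)/K/K) ⇒ ((E/K)/K/K) ⇒ ((K/K)/K/K) ⇒ ((n/K)/K/K) ⇒ ((n/n)/K/K) ⇒ ((n/n)/n/K) ⇒ ((n/n)/n/n)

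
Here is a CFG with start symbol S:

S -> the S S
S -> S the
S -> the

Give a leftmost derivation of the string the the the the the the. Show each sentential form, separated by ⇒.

S ⇒ the S S   [S -> the S S]
the S S ⇒ the S the S   [S -> S the]
the S the S ⇒ the the S S the S   [S -> the S S]
the the S S the S ⇒ the the the S the S   [S -> the]
the the the S the S ⇒ the the the the the S   [S -> the]
the the the the the S ⇒ the the the the the the   [S -> the]

S ⇒ the S S ⇒ the S the S ⇒ the the S S the S ⇒ the the the S the S ⇒ the the the the the S ⇒ the the the the the the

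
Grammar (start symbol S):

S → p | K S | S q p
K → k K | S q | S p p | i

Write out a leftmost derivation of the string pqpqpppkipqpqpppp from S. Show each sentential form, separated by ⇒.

S ⇒ KS   [S → K S]
KS ⇒ SppS   [K → S p p]
SppS ⇒ SqpppS   [S → S q p]
SqpppS ⇒ KSqpppS   [S → K S]
KSqpppS ⇒ SppSqpppS   [K → S p p]
SppSqpppS ⇒ SqpppSqpppS   [S → S q p]
SqpppSqpppS ⇒ SqpqpppSqpppS   [S → S q p]
SqpqpppSqpppS ⇒ pqpqpppSqpppS   [S → p]
pqpqpppSqpppS ⇒ pqpqpppSqpqpppS   [S → S q p]
pqpqpppSqpqpppS ⇒ pqpqpppKSqpqpppS   [S → K S]
pqpqpppKSqpqpppS ⇒ pqpqpppkKSqpqpppS   [K → k K]
pqpqpppkKSqpqpppS ⇒ pqpqpppkiSqpqpppS   [K → i]
pqpqpppkiSqpqpppS ⇒ pqpqpppkipqpqpppS   [S → p]
pqpqpppkipqpqpppS ⇒ pqpqpppkipqpqpppp   [S → p]

S ⇒ KS ⇒ SppS ⇒ SqpppS ⇒ KSqpppS ⇒ SppSqpppS ⇒ SqpppSqpppS ⇒ SqpqpppSqpppS ⇒ pqpqpppSqpppS ⇒ pqpqpppSqpqpppS ⇒ pqpqpppKSqpqpppS ⇒ pqpqpppkKSqpqpppS ⇒ pqpqpppkiSqpqpppS ⇒ pqpqpppkipqpqpppS ⇒ pqpqpppkipqpqpppp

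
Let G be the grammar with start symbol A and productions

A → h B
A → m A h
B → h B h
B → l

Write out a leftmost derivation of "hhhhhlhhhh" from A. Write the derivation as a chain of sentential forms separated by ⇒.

A ⇒ hB   [A → h B]
hB ⇒ hhBh   [B → h B h]
hhBh ⇒ hhhBhh   [B → h B h]
hhhBhh ⇒ hhhhBhhh   [B → h B h]
hhhhBhhh ⇒ hhhhhBhhhh   [B → h B h]
hhhhhBhhhh ⇒ hhhhhlhhhh   [B → l]

A ⇒ hB ⇒ hhBh ⇒ hhhBhh ⇒ hhhhBhhh ⇒ hhhhhBhhhh ⇒ hhhhhlhhhh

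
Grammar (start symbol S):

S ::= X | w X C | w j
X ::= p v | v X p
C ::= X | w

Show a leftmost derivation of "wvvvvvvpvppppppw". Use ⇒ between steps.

S ⇒ wXC   [S ::= w X C]
wXC ⇒ wvXpC   [X ::= v X p]
wvXpC ⇒ wvvXppC   [X ::= v X p]
wvvXppC ⇒ wvvvXpppC   [X ::= v X p]
wvvvXpppC ⇒ wvvvvXppppC   [X ::= v X p]
wvvvvXppppC ⇒ wvvvvvXpppppC   [X ::= v X p]
wvvvvvXpppppC ⇒ wvvvvvvXppppppC   [X ::= v X p]
wvvvvvvXppppppC ⇒ wvvvvvvpvppppppC   [X ::= p v]
wvvvvvvpvppppppC ⇒ wvvvvvvpvppppppw   [C ::= w]

S ⇒ wXC ⇒ wvXpC ⇒ wvvXppC ⇒ wvvvXpppC ⇒ wvvvvXppppC ⇒ wvvvvvXpppppC ⇒ wvvvvvvXppppppC ⇒ wvvvvvvpvppppppC ⇒ wvvvvvvpvppppppw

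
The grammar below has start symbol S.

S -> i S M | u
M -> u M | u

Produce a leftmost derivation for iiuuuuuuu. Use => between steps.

S => iSM   [S -> i S M]
iSM => iiSMM   [S -> i S M]
iiSMM => iiuMM   [S -> u]
iiuMM => iiuuMM   [M -> u M]
iiuuMM => iiuuuMM   [M -> u M]
iiuuuMM => iiuuuuM   [M -> u]
iiuuuuM => iiuuuuuM   [M -> u M]
iiuuuuuM => iiuuuuuuM   [M -> u M]
iiuuuuuuM => iiuuuuuuu   [M -> u]

S => iSM => iiSMM => iiuMM => iiuuMM => iiuuuMM => iiuuuuM => iiuuuuuM => iiuuuuuuM => iiuuuuuuu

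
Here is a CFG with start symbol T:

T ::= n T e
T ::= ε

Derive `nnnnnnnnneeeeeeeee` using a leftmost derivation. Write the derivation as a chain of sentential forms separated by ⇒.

T ⇒ nTe   [T ::= n T e]
nTe ⇒ nnTee   [T ::= n T e]
nnTee ⇒ nnnTeee   [T ::= n T e]
nnnTeee ⇒ nnnnTeeee   [T ::= n T e]
nnnnTeeee ⇒ nnnnnTeeeee   [T ::= n T e]
nnnnnTeeeee ⇒ nnnnnnTeeeeee   [T ::= n T e]
nnnnnnTeeeeee ⇒ nnnnnnnTeeeeeee   [T ::= n T e]
nnnnnnnTeeeeeee ⇒ nnnnnnnnTeeeeeeee   [T ::= n T e]
nnnnnnnnTeeeeeeee ⇒ nnnnnnnnnTeeeeeeeee   [T ::= n T e]
nnnnnnnnnTeeeeeeeee ⇒ nnnnnnnnneeeeeeeee   [T ::= ε]

T ⇒ nTe ⇒ nnTee ⇒ nnnTeee ⇒ nnnnTeeee ⇒ nnnnnTeeeee ⇒ nnnnnnTeeeeee ⇒ nnnnnnnTeeeeeee ⇒ nnnnnnnnTeeeeeeee ⇒ nnnnnnnnnTeeeeeeeee ⇒ nnnnnnnnneeeeeeeee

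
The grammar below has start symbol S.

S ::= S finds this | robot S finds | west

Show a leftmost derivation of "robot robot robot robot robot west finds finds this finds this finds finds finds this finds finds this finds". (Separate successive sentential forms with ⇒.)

S ⇒ robot S finds ⇒ robot S finds this finds ⇒ robot robot S finds finds this finds ⇒ robot robot S finds this finds finds this finds ⇒ robot robot robot S finds finds this finds finds this finds ⇒ robot robot robot robot S finds finds finds this finds finds this finds ⇒ robot robot robot robot S finds this finds finds finds this finds finds this finds ⇒ robot robot robot robot S finds this finds this finds finds finds this finds finds this finds ⇒ robot robot robot robot robot S finds finds this finds this finds finds finds this finds finds this finds ⇒ robot robot robot robot robot west finds finds this finds this finds finds finds this finds finds this finds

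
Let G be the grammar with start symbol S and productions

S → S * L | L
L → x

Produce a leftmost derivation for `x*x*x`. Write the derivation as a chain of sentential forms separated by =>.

S => S*L => S*L*L => L*L*L => x*L*L => x*x*L => x*x*x

S => S*L   [S → S * L]
S*L => S*L*L   [S → S * L]
S*L*L => L*L*L   [S → L]
L*L*L => x*L*L   [L → x]
x*L*L => x*x*L   [L → x]
x*x*L => x*x*x   [L → x]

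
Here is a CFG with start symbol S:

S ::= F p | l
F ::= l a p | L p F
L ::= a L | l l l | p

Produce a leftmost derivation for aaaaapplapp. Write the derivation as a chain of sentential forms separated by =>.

S => Fp => LpFp => aLpFp => aaLpFp => aaaLpFp => aaaaLpFp => aaaaaLpFp => aaaaappFp => aaaaapplapp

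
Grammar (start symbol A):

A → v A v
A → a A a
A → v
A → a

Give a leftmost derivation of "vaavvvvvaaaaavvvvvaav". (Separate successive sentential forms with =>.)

A=>vAv=>vaAav=>vaaAaav=>vaavAvaav=>vaavvAvvaav=>vaavvvAvvvaav=>vaavvvvAvvvvaav=>vaavvvvvAvvvvvaav=>vaavvvvvaAavvvvvaav=>vaavvvvvaaAaavvvvvaav=>vaavvvvvaaaaavvvvvaav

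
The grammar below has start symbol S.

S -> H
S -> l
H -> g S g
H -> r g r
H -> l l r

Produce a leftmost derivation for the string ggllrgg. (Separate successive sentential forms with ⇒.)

S ⇒ H ⇒ gSg ⇒ gHg ⇒ ggSgg ⇒ ggHgg ⇒ ggllrgg

S ⇒ H   [S -> H]
H ⇒ gSg   [H -> g S g]
gSg ⇒ gHg   [S -> H]
gHg ⇒ ggSgg   [H -> g S g]
ggSgg ⇒ ggHgg   [S -> H]
ggHgg ⇒ ggllrgg   [H -> l l r]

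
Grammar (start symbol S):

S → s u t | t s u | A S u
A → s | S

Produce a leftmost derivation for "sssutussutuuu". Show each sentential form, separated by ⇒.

S⇒ASu⇒sSu⇒sASuu⇒sSSuu⇒sASuSuu⇒ssSuSuu⇒sssutuSuu⇒sssutuASuuu⇒sssutusSuuu⇒sssutussutuuu

S ⇒ ASu   [S → A S u]
ASu ⇒ sSu   [A → s]
sSu ⇒ sASuu   [S → A S u]
sASuu ⇒ sSSuu   [A → S]
sSSuu ⇒ sASuSuu   [S → A S u]
sASuSuu ⇒ ssSuSuu   [A → s]
ssSuSuu ⇒ sssutuSuu   [S → s u t]
sssutuSuu ⇒ sssutuASuuu   [S → A S u]
sssutuASuuu ⇒ sssutusSuuu   [A → s]
sssutusSuuu ⇒ sssutussutuuu   [S → s u t]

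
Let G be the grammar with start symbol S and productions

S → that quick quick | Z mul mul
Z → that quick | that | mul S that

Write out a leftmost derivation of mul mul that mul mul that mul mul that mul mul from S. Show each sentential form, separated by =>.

S => Z mul mul => mul S that mul mul => mul Z mul mul that mul mul => mul mul S that mul mul that mul mul => mul mul Z mul mul that mul mul that mul mul => mul mul that mul mul that mul mul that mul mul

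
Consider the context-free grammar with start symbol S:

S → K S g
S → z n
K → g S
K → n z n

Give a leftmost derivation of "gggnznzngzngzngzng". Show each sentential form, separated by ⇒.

S ⇒ KSg ⇒ gSSg ⇒ gKSgSg ⇒ ggSSgSg ⇒ ggKSgSgSg ⇒ gggSSgSgSg ⇒ gggKSgSgSgSg ⇒ gggnznSgSgSgSg ⇒ gggnznzngSgSgSg ⇒ gggnznzngzngSgSg ⇒ gggnznzngzngzngSg ⇒ gggnznzngzngzngzng

S ⇒ KSg   [S → K S g]
KSg ⇒ gSSg   [K → g S]
gSSg ⇒ gKSgSg   [S → K S g]
gKSgSg ⇒ ggSSgSg   [K → g S]
ggSSgSg ⇒ ggKSgSgSg   [S → K S g]
ggKSgSgSg ⇒ gggSSgSgSg   [K → g S]
gggSSgSgSg ⇒ gggKSgSgSgSg   [S → K S g]
gggKSgSgSgSg ⇒ gggnznSgSgSgSg   [K → n z n]
gggnznSgSgSgSg ⇒ gggnznzngSgSgSg   [S → z n]
gggnznzngSgSgSg ⇒ gggnznzngzngSgSg   [S → z n]
gggnznzngzngSgSg ⇒ gggnznzngzngzngSg   [S → z n]
gggnznzngzngzngSg ⇒ gggnznzngzngzngzng   [S → z n]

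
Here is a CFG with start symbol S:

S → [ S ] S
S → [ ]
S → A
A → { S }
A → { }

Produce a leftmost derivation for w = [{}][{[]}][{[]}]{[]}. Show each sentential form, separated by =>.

S => [S]S   [S → [ S ] S]
[S]S => [A]S   [S → A]
[A]S => [{}]S   [A → { }]
[{}]S => [{}][S]S   [S → [ S ] S]
[{}][S]S => [{}][A]S   [S → A]
[{}][A]S => [{}][{S}]S   [A → { S }]
[{}][{S}]S => [{}][{[]}]S   [S → [ ]]
[{}][{[]}]S => [{}][{[]}][S]S   [S → [ S ] S]
[{}][{[]}][S]S => [{}][{[]}][A]S   [S → A]
[{}][{[]}][A]S => [{}][{[]}][{S}]S   [A → { S }]
[{}][{[]}][{S}]S => [{}][{[]}][{[]}]S   [S → [ ]]
[{}][{[]}][{[]}]S => [{}][{[]}][{[]}]A   [S → A]
[{}][{[]}][{[]}]A => [{}][{[]}][{[]}]{S}   [A → { S }]
[{}][{[]}][{[]}]{S} => [{}][{[]}][{[]}]{[]}   [S → [ ]]

S=>[S]S=>[A]S=>[{}]S=>[{}][S]S=>[{}][A]S=>[{}][{S}]S=>[{}][{[]}]S=>[{}][{[]}][S]S=>[{}][{[]}][A]S=>[{}][{[]}][{S}]S=>[{}][{[]}][{[]}]S=>[{}][{[]}][{[]}]A=>[{}][{[]}][{[]}]{S}=>[{}][{[]}][{[]}]{[]}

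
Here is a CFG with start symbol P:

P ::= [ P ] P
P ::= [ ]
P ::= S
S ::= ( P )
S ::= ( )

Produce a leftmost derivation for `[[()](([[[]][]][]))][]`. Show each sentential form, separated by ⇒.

P ⇒ [P]P ⇒ [[P]P]P ⇒ [[S]P]P ⇒ [[()]P]P ⇒ [[()]S]P ⇒ [[()](P)]P ⇒ [[()](S)]P ⇒ [[()]((P))]P ⇒ [[()](([P]P))]P ⇒ [[()](([[P]P]P))]P ⇒ [[()](([[[]]P]P))]P ⇒ [[()](([[[]][]]P))]P ⇒ [[()](([[[]][]][]))]P ⇒ [[()](([[[]][]][]))][]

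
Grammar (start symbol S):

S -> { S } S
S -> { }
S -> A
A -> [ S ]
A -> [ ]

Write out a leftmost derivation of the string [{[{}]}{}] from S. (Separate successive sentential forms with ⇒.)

S⇒A⇒[S]⇒[{S}S]⇒[{A}S]⇒[{[S]}S]⇒[{[{}]}S]⇒[{[{}]}{}]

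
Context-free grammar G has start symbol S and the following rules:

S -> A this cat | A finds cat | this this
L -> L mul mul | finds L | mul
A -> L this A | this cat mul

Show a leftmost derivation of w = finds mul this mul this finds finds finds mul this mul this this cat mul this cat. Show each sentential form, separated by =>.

S => A this cat => L this A this cat => finds L this A this cat => finds mul this A this cat => finds mul this L this A this cat => finds mul this mul this A this cat => finds mul this mul this L this A this cat => finds mul this mul this finds L this A this cat => finds mul this mul this finds finds L this A this cat => finds mul this mul this finds finds finds L this A this cat => finds mul this mul this finds finds finds mul this A this cat => finds mul this mul this finds finds finds mul this L this A this cat => finds mul this mul this finds finds finds mul this mul this A this cat => finds mul this mul this finds finds finds mul this mul this this cat mul this cat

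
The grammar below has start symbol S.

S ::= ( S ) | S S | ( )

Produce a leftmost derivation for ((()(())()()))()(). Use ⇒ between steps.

S ⇒ SS   [S ::= S S]
SS ⇒ SSS   [S ::= S S]
SSS ⇒ (S)SS   [S ::= ( S )]
(S)SS ⇒ ((S))SS   [S ::= ( S )]
((S))SS ⇒ ((SS))SS   [S ::= S S]
((SS))SS ⇒ ((()S))SS   [S ::= ( )]
((()S))SS ⇒ ((()SS))SS   [S ::= S S]
((()SS))SS ⇒ ((()SSS))SS   [S ::= S S]
((()SSS))SS ⇒ ((()(S)SS))SS   [S ::= ( S )]
((()(S)SS))SS ⇒ ((()(())SS))SS   [S ::= ( )]
((()(())SS))SS ⇒ ((()(())()S))SS   [S ::= ( )]
((()(())()S))SS ⇒ ((()(())()()))SS   [S ::= ( )]
((()(())()()))SS ⇒ ((()(())()()))()S   [S ::= ( )]
((()(())()()))()S ⇒ ((()(())()()))()()   [S ::= ( )]

S ⇒ SS ⇒ SSS ⇒ (S)SS ⇒ ((S))SS ⇒ ((SS))SS ⇒ ((()S))SS ⇒ ((()SS))SS ⇒ ((()SSS))SS ⇒ ((()(S)SS))SS ⇒ ((()(())SS))SS ⇒ ((()(())()S))SS ⇒ ((()(())()()))SS ⇒ ((()(())()()))()S ⇒ ((()(())()()))()()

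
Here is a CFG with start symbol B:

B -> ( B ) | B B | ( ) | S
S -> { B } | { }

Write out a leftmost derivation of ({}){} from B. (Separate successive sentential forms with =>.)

B=>BB=>(B)B=>(S)B=>({})B=>({})S=>({}){}

B => BB   [B -> B B]
BB => (B)B   [B -> ( B )]
(B)B => (S)B   [B -> S]
(S)B => ({})B   [S -> { }]
({})B => ({})S   [B -> S]
({})S => ({}){}   [S -> { }]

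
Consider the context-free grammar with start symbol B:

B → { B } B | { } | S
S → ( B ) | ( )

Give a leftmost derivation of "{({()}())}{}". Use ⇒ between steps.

B ⇒ {B}B   [B → { B } B]
{B}B ⇒ {S}B   [B → S]
{S}B ⇒ {(B)}B   [S → ( B )]
{(B)}B ⇒ {({B}B)}B   [B → { B } B]
{({B}B)}B ⇒ {({S}B)}B   [B → S]
{({S}B)}B ⇒ {({()}B)}B   [S → ( )]
{({()}B)}B ⇒ {({()}S)}B   [B → S]
{({()}S)}B ⇒ {({()}())}B   [S → ( )]
{({()}())}B ⇒ {({()}())}{}   [B → { }]

B⇒{B}B⇒{S}B⇒{(B)}B⇒{({B}B)}B⇒{({S}B)}B⇒{({()}B)}B⇒{({()}S)}B⇒{({()}())}B⇒{({()}())}{}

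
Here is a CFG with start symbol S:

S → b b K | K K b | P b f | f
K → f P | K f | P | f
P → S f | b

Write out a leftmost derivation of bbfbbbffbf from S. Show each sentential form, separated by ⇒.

S ⇒ Pbf   [S → P b f]
Pbf ⇒ Sfbf   [P → S f]
Sfbf ⇒ bbKfbf   [S → b b K]
bbKfbf ⇒ bbPfbf   [K → P]
bbPfbf ⇒ bbSffbf   [P → S f]
bbSffbf ⇒ bbKKbffbf   [S → K K b]
bbKKbffbf ⇒ bbfPKbffbf   [K → f P]
bbfPKbffbf ⇒ bbfbKbffbf   [P → b]
bbfbKbffbf ⇒ bbfbPbffbf   [K → P]
bbfbPbffbf ⇒ bbfbbbffbf   [P → b]

S ⇒ Pbf ⇒ Sfbf ⇒ bbKfbf ⇒ bbPfbf ⇒ bbSffbf ⇒ bbKKbffbf ⇒ bbfPKbffbf ⇒ bbfbKbffbf ⇒ bbfbPbffbf ⇒ bbfbbbffbf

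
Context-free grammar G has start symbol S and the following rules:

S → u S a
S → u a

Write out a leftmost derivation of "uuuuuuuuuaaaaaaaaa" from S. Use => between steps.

S => uSa   [S → u S a]
uSa => uuSaa   [S → u S a]
uuSaa => uuuSaaa   [S → u S a]
uuuSaaa => uuuuSaaaa   [S → u S a]
uuuuSaaaa => uuuuuSaaaaa   [S → u S a]
uuuuuSaaaaa => uuuuuuSaaaaaa   [S → u S a]
uuuuuuSaaaaaa => uuuuuuuSaaaaaaa   [S → u S a]
uuuuuuuSaaaaaaa => uuuuuuuuSaaaaaaaa   [S → u S a]
uuuuuuuuSaaaaaaaa => uuuuuuuuuaaaaaaaaa   [S → u a]

S=>uSa=>uuSaa=>uuuSaaa=>uuuuSaaaa=>uuuuuSaaaaa=>uuuuuuSaaaaaa=>uuuuuuuSaaaaaaa=>uuuuuuuuSaaaaaaaa=>uuuuuuuuuaaaaaaaaa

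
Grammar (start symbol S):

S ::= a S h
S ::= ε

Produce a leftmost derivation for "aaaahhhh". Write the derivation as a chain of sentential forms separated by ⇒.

S ⇒ aSh ⇒ aaShh ⇒ aaaShhh ⇒ aaaaShhhh ⇒ aaaahhhh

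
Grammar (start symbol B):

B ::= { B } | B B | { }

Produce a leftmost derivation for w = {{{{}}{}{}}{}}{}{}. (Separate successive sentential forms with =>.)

B=>BB=>BBB=>{B}BB=>{BB}BB=>{{B}B}BB=>{{BB}B}BB=>{{BBB}B}BB=>{{{B}BB}B}BB=>{{{{}}BB}B}BB=>{{{{}}{}B}B}BB=>{{{{}}{}{}}B}BB=>{{{{}}{}{}}{}}BB=>{{{{}}{}{}}{}}{}B=>{{{{}}{}{}}{}}{}{}

B => BB   [B ::= B B]
BB => BBB   [B ::= B B]
BBB => {B}BB   [B ::= { B }]
{B}BB => {BB}BB   [B ::= B B]
{BB}BB => {{B}B}BB   [B ::= { B }]
{{B}B}BB => {{BB}B}BB   [B ::= B B]
{{BB}B}BB => {{BBB}B}BB   [B ::= B B]
{{BBB}B}BB => {{{B}BB}B}BB   [B ::= { B }]
{{{B}BB}B}BB => {{{{}}BB}B}BB   [B ::= { }]
{{{{}}BB}B}BB => {{{{}}{}B}B}BB   [B ::= { }]
{{{{}}{}B}B}BB => {{{{}}{}{}}B}BB   [B ::= { }]
{{{{}}{}{}}B}BB => {{{{}}{}{}}{}}BB   [B ::= { }]
{{{{}}{}{}}{}}BB => {{{{}}{}{}}{}}{}B   [B ::= { }]
{{{{}}{}{}}{}}{}B => {{{{}}{}{}}{}}{}{}   [B ::= { }]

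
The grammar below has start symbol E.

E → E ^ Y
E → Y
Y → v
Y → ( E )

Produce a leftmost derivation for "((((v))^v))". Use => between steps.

E => Y   [E → Y]
Y => (E)   [Y → ( E )]
(E) => (Y)   [E → Y]
(Y) => ((E))   [Y → ( E )]
((E)) => ((E^Y))   [E → E ^ Y]
((E^Y)) => ((Y^Y))   [E → Y]
((Y^Y)) => (((E)^Y))   [Y → ( E )]
(((E)^Y)) => (((Y)^Y))   [E → Y]
(((Y)^Y)) => ((((E))^Y))   [Y → ( E )]
((((E))^Y)) => ((((Y))^Y))   [E → Y]
((((Y))^Y)) => ((((v))^Y))   [Y → v]
((((v))^Y)) => ((((v))^v))   [Y → v]

E=>Y=>(E)=>(Y)=>((E))=>((E^Y))=>((Y^Y))=>(((E)^Y))=>(((Y)^Y))=>((((E))^Y))=>((((Y))^Y))=>((((v))^Y))=>((((v))^v))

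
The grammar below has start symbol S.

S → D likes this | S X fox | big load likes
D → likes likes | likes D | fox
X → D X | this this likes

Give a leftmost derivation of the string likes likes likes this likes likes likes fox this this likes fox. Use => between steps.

S => S X fox => D likes this X fox => likes likes likes this X fox => likes likes likes this D X fox => likes likes likes this likes D X fox => likes likes likes this likes likes likes X fox => likes likes likes this likes likes likes D X fox => likes likes likes this likes likes likes fox X fox => likes likes likes this likes likes likes fox this this likes fox

S => S X fox   [S → S X fox]
S X fox => D likes this X fox   [S → D likes this]
D likes this X fox => likes likes likes this X fox   [D → likes likes]
likes likes likes this X fox => likes likes likes this D X fox   [X → D X]
likes likes likes this D X fox => likes likes likes this likes D X fox   [D → likes D]
likes likes likes this likes D X fox => likes likes likes this likes likes likes X fox   [D → likes likes]
likes likes likes this likes likes likes X fox => likes likes likes this likes likes likes D X fox   [X → D X]
likes likes likes this likes likes likes D X fox => likes likes likes this likes likes likes fox X fox   [D → fox]
likes likes likes this likes likes likes fox X fox => likes likes likes this likes likes likes fox this this likes fox   [X → this this likes]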